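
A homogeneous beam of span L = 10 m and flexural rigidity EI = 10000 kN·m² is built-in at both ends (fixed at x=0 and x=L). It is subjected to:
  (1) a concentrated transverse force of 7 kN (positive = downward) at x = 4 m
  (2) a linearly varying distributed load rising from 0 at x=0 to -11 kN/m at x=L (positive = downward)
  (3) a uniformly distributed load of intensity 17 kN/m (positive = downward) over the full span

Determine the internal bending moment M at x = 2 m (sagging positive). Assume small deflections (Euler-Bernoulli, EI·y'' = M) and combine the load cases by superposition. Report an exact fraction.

Load 1 — point force P=7 kN at a=4 m (b=L-a=6):
  M_1 = Pb²(3a+b)x/L³ - Pab²/L²  [x≤a] = 7·6²·(3·4+6)·2/10³ - 7·4·6²/10² = -126/125 kN·m
Load 2 — triangular load w₀=-11 kN/m (0→w₀ over full span):
  M_2 = 3w₀Lx/20 - w₀L²/30 - w₀x³/(6L) = 3·(-11)·10·2/20 - (-11)·10²/30 - (-11)·2³/(6·10) = 77/15 kN·m
Load 3 — uniform load w=17 kN/m over full span:
  M_3 = wLx/2 - wL²/12 - wx²/2 = 17·10·2/2 - 17·10²/12 - 17·2²/2 = -17/3 kN·m
Superposition: M = Σ M_i = -578/375 kN·m ≈ -1.541333 kN·m

M(2) = -578/375 kN·m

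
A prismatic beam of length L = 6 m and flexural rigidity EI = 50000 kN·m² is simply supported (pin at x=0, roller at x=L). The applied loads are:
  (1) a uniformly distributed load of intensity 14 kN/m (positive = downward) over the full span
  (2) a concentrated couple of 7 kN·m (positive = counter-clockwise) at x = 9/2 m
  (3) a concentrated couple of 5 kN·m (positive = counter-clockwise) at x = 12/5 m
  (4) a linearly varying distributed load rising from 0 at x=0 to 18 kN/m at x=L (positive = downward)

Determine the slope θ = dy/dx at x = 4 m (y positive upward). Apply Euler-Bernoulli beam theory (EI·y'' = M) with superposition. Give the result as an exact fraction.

θ(4) = 23947/12000000 rad

Load 1 — uniform load w=14 kN/m over full span:
  θ_1 = -w(L³-6Lx²+4x³)/(24EI) = -14·(6³-6·6·4²+4·4³)/(24·50000) = 91/75000 rad
Load 2 — applied couple M₀=7 kN·m at a=9/2 m (b=L-a=3/2):
  θ_2 = (M₀x²/(2L)+C₁)/EI  [x≤a] with C₁=M₀(3b²-L²)/(6L)=-91/16 = (7·4²/(2·6)+(-91/16))/50000 = 7/96000 rad
Load 3 — applied couple M₀=5 kN·m at a=12/5 m (b=L-a=18/5):
  θ_3 = (M₀x²/(2L)-M₀(x-a)+C₁)/EI  [x>a] with C₁=M₀(3b²-L²)/(6L)=2/5 = (5·4²/(2·6)-5·(4-(12/5))+(2/5))/50000 = -7/375000 rad
Load 4 — triangular load w₀=18 kN/m (0→w₀ over full span):
  θ_4 = -w₀(7L⁴-30L²x²+15x⁴)/(360LEI) = -18·(7·6⁴-30·6²·4²+15·4⁴)/(360·6·50000) = 91/125000 rad
Superposition: θ = Σ θ_i = 23947/12000000 rad ≈ 0.001996 rad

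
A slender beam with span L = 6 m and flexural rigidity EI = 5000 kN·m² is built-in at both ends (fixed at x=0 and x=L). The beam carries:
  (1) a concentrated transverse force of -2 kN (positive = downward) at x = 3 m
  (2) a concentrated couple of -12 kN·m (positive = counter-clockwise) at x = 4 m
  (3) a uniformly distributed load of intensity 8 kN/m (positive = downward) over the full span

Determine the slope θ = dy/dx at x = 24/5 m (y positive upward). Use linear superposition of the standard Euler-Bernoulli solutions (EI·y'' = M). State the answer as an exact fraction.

Load 1 — point force P=-2 kN at a=3 m (b=L-a=3):
  θ_1 = Pa²(L-x)(2bL-(3b+a)(L-x))/(2L³EI)  [x>a] = (-2)·3²·(6-(24/5))·(2·3·6-(3·3+3)·(6-(24/5)))/(2·6³·5000) = -27/125000 rad
Load 2 — applied couple M₀=-12 kN·m at a=4 m (b=L-a=2):
  θ_2 = (R_Ax²/2 - M_Ax - M₀(x-a))/EI  [x>a] with R_A=-8/3, M_A=-4 = ((-8/3)·(24/5)²/2 - (-4)·(24/5) - (-12)·((24/5)-4))/5000 = -6/15625 rad
Load 3 — uniform load w=8 kN/m over full span:
  θ_3 = -wx(L-x)(L-2x)/(12EI) = -8·(24/5)·(6-(24/5))·(6-2·(24/5))/(12·5000) = 216/78125 rad
Superposition: θ = Σ θ_i = 1353/625000 rad ≈ 0.002165 rad

θ(24/5) = 1353/625000 rad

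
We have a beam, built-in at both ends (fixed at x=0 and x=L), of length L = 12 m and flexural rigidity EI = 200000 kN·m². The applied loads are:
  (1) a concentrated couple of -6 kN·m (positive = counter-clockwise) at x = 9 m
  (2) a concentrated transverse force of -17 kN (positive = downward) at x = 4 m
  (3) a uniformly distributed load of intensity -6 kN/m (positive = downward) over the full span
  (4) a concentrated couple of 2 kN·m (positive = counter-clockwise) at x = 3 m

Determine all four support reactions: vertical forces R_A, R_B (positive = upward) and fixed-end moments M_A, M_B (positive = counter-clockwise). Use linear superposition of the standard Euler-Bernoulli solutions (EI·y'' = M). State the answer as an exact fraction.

R_A = -10577/216 kN, M_A = -3761/36 kN·m, R_B = -8647/216 kN, M_B = 3199/36 kN·m

Load 1 — applied couple M₀=-6 kN·m at a=9 m (b=L-a=3):
  R_A = 6M₀ab/L³ = 6·(-6)·9·3/12³ = -9/16 kN
  M_A = M₀b(2a-b)/L² = (-6)·3·(2·9-3)/12² = -15/8 kN·m
  R_B = -6M₀ab/L³ = -6·(-6)·9·3/12³ = 9/16 kN
  M_B = M₀a(2b-a)/L² = (-6)·9·(2·3-9)/12² = 9/8 kN·m
Load 2 — point force P=-17 kN at a=4 m (b=L-a=8):
  R_A = Pb²(3a+b)/L³ = (-17)·8²·(3·4+8)/12³ = -340/27 kN
  M_A = Pab²/L² = (-17)·4·8²/12² = -272/9 kN·m
  R_B = Pa²(a+3b)/L³ = (-17)·4²·(4+3·8)/12³ = -119/27 kN
  M_B = -Pa²b/L² = -(-17)·4²·8/12² = 136/9 kN·m
Load 3 — uniform load w=-6 kN/m over full span:
  R_A = wL/2 = (-6)·12/2 = -36 kN
  M_A = wL²/12 = (-6)·12²/12 = -72 kN·m
  R_B = wL/2 = (-6)·12/2 = -36 kN
  M_B = -wL²/12 = -(-6)·12²/12 = 72 kN·m
Load 4 — applied couple M₀=2 kN·m at a=3 m (b=L-a=9):
  R_A = 6M₀ab/L³ = 6·2·3·9/12³ = 3/16 kN
  M_A = M₀b(2a-b)/L² = 2·9·(2·3-9)/12² = -3/8 kN·m
  R_B = -6M₀ab/L³ = -6·2·3·9/12³ = -3/16 kN
  M_B = M₀a(2b-a)/L² = 2·3·(2·9-3)/12² = 5/8 kN·m
Superposition: R_A = -10577/216 kN, M_A = -3761/36 kN·m, R_B = -8647/216 kN, M_B = 3199/36 kN·m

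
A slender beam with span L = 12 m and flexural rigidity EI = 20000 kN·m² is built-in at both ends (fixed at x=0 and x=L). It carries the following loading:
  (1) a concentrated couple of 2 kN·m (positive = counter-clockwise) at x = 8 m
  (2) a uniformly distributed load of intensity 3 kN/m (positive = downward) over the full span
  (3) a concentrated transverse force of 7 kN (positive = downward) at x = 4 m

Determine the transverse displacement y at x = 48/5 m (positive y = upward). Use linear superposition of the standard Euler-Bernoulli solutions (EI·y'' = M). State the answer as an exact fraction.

Load 1 — applied couple M₀=2 kN·m at a=8 m (b=L-a=4):
  y_1 = (R_Ax³/6 - M_Ax²/2 - M₀(x-a)²/2)/EI  [x>a] with R_A=2/9, M_A=2/3 = ((2/9)·(48/5)³/6 - (2/3)·(48/5)²/2 - 2·((48/5)-8)²/2)/20000 = -2/78125 m
Load 2 — uniform load w=3 kN/m over full span:
  y_2 = -wx²(L-x)²/(24EI) = -3·(48/5)²·(12-(48/5))²/(24·20000) = -1296/390625 m
Load 3 — point force P=7 kN at a=4 m (b=L-a=8):
  y_3 = -Pa²(L-x)²(3bL-(3b+a)(L-x))/(6L³EI)  [x>a] = -7·4²·(12-(48/5))²·(3·8·12-(3·8+4)·(12-(48/5)))/(6·12³·20000) = -161/234375 m
Superposition: y = Σ y_i = -4723/1171875 m ≈ -0.004030 m

y(48/5) = -4723/1171875 m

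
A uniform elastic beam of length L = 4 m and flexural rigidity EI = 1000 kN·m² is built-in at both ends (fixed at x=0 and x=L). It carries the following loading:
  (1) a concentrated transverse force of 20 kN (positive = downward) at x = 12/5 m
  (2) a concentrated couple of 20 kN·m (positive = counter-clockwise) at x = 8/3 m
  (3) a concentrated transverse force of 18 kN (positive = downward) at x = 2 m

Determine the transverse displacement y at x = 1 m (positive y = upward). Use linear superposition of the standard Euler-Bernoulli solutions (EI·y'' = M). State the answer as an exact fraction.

Load 1 — point force P=20 kN at a=12/5 m (b=L-a=8/5):
  y_1 = -Pb²x²(3aL-(3a+b)x)/(6L³EI)  [x≤a] = -20·(8/5)²·1²·(3·(12/5)·4-(3·(12/5)+(8/5))·1)/(6·4³·1000) = -1/375 m
Load 2 — applied couple M₀=20 kN·m at a=8/3 m (b=L-a=4/3):
  y_2 = (R_Ax³/6 - M_Ax²/2)/EI  [x≤a] with R_A=20/3, M_A=20/3 = ((20/3)·1³/6 - (20/3)·1²/2)/1000 = -1/450 m
Load 3 — point force P=18 kN at a=2 m (b=L-a=2):
  y_3 = -Pb²x²(3aL-(3a+b)x)/(6L³EI)  [x≤a] = -18·2²·1²·(3·2·4-(3·2+2)·1)/(6·4³·1000) = -3/1000 m
Superposition: y = Σ y_i = -71/9000 m ≈ -0.007889 m

y(1) = -71/9000 m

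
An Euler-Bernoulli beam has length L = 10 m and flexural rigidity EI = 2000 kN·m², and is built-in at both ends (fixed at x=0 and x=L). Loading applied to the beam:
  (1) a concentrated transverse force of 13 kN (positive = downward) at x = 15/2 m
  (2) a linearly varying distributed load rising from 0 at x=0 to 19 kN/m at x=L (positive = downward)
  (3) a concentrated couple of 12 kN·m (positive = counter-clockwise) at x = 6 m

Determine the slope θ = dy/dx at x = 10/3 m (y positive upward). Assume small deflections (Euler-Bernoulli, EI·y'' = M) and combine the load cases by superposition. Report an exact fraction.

Load 1 — point force P=13 kN at a=15/2 m (b=L-a=5/2):
  θ_1 = -Pb²x(2aL-(3a+b)x)/(2L³EI)  [x≤a] = -13·(5/2)²·(10/3)·(2·(15/2)·10-(3·(15/2)+(5/2))·(10/3))/(2·10³·2000) = -13/2880 rad
Load 2 — triangular load w₀=19 kN/m (0→w₀ over full span):
  θ_2 = -w₀(2x(L-x)(L-2x)(x+2L)+x²(L-x)²)/(120LEI) = -19·(2·(10/3)·(10-(10/3))·(10-2·(10/3))·((10/3)+2·10)+(10/3)²·(10-(10/3))²)/(120·10·2000) = -38/1215 rad
Load 3 — applied couple M₀=12 kN·m at a=6 m (b=L-a=4):
  θ_3 = (R_Ax²/2 - M_Ax)/EI  [x≤a] with R_A=216/125, M_A=96/25 = ((216/125)·(10/3)²/2 - (96/25)·(10/3))/2000 = -1/625 rad
Superposition: θ = Σ θ_i = -363427/9720000 rad ≈ -0.037390 rad

θ(10/3) = -363427/9720000 rad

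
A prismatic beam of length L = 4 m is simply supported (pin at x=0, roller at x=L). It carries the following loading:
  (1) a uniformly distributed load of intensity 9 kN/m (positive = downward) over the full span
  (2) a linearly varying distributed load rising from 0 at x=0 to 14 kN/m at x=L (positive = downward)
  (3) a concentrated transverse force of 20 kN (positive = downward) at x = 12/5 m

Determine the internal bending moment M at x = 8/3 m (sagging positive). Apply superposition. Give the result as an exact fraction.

M(8/3) = 3712/81 kN·m

Load 1 — uniform load w=9 kN/m over full span:
  M_1 = wx(L-x)/2 = 9·(8/3)·(4-(8/3))/2 = 16 kN·m
Load 2 — triangular load w₀=14 kN/m (0→w₀ over full span):
  M_2 = w₀Lx/6 - w₀x³/(6L) = 14·4·(8/3)/6 - 14·(8/3)³/(6·4) = 1120/81 kN·m
Load 3 — point force P=20 kN at a=12/5 m (b=L-a=8/5):
  M_3 = Pa(L-x)/L  [x>a] = 20·(12/5)·(4-(8/3))/4 = 16 kN·m
Superposition: M = Σ M_i = 3712/81 kN·m ≈ 45.827160 kN·m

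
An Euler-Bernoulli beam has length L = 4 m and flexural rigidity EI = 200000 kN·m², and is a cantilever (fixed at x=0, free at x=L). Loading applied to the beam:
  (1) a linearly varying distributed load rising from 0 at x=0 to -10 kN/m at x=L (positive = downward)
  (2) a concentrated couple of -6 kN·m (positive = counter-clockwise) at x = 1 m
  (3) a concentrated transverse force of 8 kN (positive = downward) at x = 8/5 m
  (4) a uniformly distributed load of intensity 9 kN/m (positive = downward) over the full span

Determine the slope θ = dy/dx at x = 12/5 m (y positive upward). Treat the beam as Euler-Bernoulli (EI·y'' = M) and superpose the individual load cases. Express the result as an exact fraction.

θ(12/5) = -403/2500000 rad

Load 1 — triangular load w₀=-10 kN/m (0→w₀ over full span):
  θ_1 = (w₀Lx²/4-w₀L²x/3-w₀x⁴/(24L))/EI = ((-10)·4·(12/5)²/4-(-10)·4²·(12/5)/3-(-10)·(12/5)⁴/(24·4))/200000 = 577/1562500 rad
Load 2 — applied couple M₀=-6 kN·m at a=1 m (b=L-a=3):
  θ_2 = M₀a/EI  [x>a] = (-6)·1/200000 = -3/100000 rad
Load 3 — point force P=8 kN at a=8/5 m (b=L-a=12/5):
  θ_3 = -Pa²/(2EI)  [x>a] = -8·(8/5)²/(2·200000) = -4/78125 rad
Load 4 — uniform load w=9 kN/m over full span:
  θ_4 = -wx(x²-3Lx+3L²)/(6EI) = -9·(12/5)·((12/5)²-3·4·(12/5)+3·4²)/(6·200000) = -351/781250 rad
Superposition: θ = Σ θ_i = -403/2500000 rad ≈ -0.000161 rad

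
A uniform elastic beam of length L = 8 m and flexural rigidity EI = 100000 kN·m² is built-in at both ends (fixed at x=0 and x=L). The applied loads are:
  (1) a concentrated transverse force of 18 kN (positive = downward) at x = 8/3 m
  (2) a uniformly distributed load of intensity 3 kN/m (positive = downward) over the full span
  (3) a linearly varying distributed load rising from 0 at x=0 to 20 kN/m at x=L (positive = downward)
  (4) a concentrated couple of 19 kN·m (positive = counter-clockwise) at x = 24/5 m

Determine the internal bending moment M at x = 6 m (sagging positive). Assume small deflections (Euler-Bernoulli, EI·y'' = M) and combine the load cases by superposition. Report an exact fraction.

M(6) = 186/25 kN·m

Load 1 — point force P=18 kN at a=8/3 m (b=L-a=16/3):
  M_1 = Pa²(a+3b)(L-x)/L³ - Pa²b/L²  [x>a] = 18·(8/3)²·((8/3)+3·(16/3))·(8-6)/8³ - 18·(8/3)²·(16/3)/8² = -4/3 kN·m
Load 2 — uniform load w=3 kN/m over full span:
  M_2 = wLx/2 - wL²/12 - wx²/2 = 3·8·6/2 - 3·8²/12 - 3·6²/2 = 2 kN·m
Load 3 — triangular load w₀=20 kN/m (0→w₀ over full span):
  M_3 = 3w₀Lx/20 - w₀L²/30 - w₀x³/(6L) = 3·20·8·6/20 - 20·8²/30 - 20·6³/(6·8) = 34/3 kN·m
Load 4 — applied couple M₀=19 kN·m at a=24/5 m (b=L-a=16/5):
  M_4 = R_Ax - M_A - M₀  [x>a] with R_A=171/50, M_A=152/25 = (171/50)·6 - (152/25) - 19 = -114/25 kN·m
Superposition: M = Σ M_i = 186/25 kN·m ≈ 7.440000 kN·m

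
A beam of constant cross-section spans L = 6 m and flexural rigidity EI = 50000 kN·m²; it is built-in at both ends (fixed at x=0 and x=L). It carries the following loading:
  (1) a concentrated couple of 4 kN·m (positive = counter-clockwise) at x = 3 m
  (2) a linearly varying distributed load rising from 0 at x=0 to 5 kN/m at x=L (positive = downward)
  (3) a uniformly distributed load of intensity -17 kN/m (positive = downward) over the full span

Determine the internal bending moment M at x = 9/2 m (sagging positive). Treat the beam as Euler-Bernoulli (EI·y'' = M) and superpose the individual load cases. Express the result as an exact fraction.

Load 1 — applied couple M₀=4 kN·m at a=3 m (b=L-a=3):
  M_1 = R_Ax - M_A - M₀  [x>a] with R_A=1, M_A=1 = 1·(9/2) - 1 - 4 = -1/2 kN·m
Load 2 — triangular load w₀=5 kN/m (0→w₀ over full span):
  M_2 = 3w₀Lx/20 - w₀L²/30 - w₀x³/(6L) = 3·5·6·(9/2)/20 - 5·6²/30 - 5·(9/2)³/(6·6) = 51/32 kN·m
Load 3 — uniform load w=-17 kN/m over full span:
  M_3 = wLx/2 - wL²/12 - wx²/2 = (-17)·6·(9/2)/2 - (-17)·6²/12 - (-17)·(9/2)²/2 = -51/8 kN·m
Superposition: M = Σ M_i = -169/32 kN·m ≈ -5.281250 kN·m

M(9/2) = -169/32 kN·m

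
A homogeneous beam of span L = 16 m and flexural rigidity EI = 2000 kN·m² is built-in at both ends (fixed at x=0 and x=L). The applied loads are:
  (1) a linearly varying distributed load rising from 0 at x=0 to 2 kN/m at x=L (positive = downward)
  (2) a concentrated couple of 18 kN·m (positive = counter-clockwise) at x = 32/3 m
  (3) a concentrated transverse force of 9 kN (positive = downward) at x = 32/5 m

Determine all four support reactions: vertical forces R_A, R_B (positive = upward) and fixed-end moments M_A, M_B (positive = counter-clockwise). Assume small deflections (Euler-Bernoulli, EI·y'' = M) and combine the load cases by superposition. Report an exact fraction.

Load 1 — triangular load w₀=2 kN/m (0→w₀ over full span):
  R_A = 3w₀L/20 = 3·2·16/20 = 24/5 kN
  M_A = w₀L²/30 = 2·16²/30 = 256/15 kN·m
  R_B = 7w₀L/20 = 7·2·16/20 = 56/5 kN
  M_B = -w₀L²/20 = -2·16²/20 = -128/5 kN·m
Load 2 — applied couple M₀=18 kN·m at a=32/3 m (b=L-a=16/3):
  R_A = 6M₀ab/L³ = 6·18·(32/3)·(16/3)/16³ = 3/2 kN
  M_A = M₀b(2a-b)/L² = 18·(16/3)·(2·(32/3)-(16/3))/16² = 6 kN·m
  R_B = -6M₀ab/L³ = -6·18·(32/3)·(16/3)/16³ = -3/2 kN
  M_B = M₀a(2b-a)/L² = 18·(32/3)·(2·(16/3)-(32/3))/16² = 0 kN·m
Load 3 — point force P=9 kN at a=32/5 m (b=L-a=48/5):
  R_A = Pb²(3a+b)/L³ = 9·(48/5)²·(3·(32/5)+(48/5))/16³ = 729/125 kN
  M_A = Pab²/L² = 9·(32/5)·(48/5)²/16² = 2592/125 kN·m
  R_B = Pa²(a+3b)/L³ = 9·(32/5)²·((32/5)+3·(48/5))/16³ = 396/125 kN
  M_B = -Pa²b/L² = -9·(32/5)²·(48/5)/16² = -1728/125 kN·m
Superposition: R_A = 3033/250 kN, M_A = 16426/375 kN·m, R_B = 3217/250 kN, M_B = -4928/125 kN·m

R_A = 3033/250 kN, M_A = 16426/375 kN·m, R_B = 3217/250 kN, M_B = -4928/125 kN·m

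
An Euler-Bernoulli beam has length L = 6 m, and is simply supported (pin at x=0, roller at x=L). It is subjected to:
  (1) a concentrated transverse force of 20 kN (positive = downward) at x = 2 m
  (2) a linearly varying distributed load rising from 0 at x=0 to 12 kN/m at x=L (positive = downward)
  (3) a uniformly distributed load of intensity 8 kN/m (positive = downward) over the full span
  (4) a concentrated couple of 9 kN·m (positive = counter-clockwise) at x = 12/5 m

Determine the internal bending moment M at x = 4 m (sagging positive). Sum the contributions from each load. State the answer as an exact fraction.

Load 1 — point force P=20 kN at a=2 m (b=L-a=4):
  M_1 = Pa(L-x)/L  [x>a] = 20·2·(6-4)/6 = 40/3 kN·m
Load 2 — triangular load w₀=12 kN/m (0→w₀ over full span):
  M_2 = w₀Lx/6 - w₀x³/(6L) = 12·6·4/6 - 12·4³/(6·6) = 80/3 kN·m
Load 3 — uniform load w=8 kN/m over full span:
  M_3 = wx(L-x)/2 = 8·4·(6-4)/2 = 32 kN·m
Load 4 — applied couple M₀=9 kN·m at a=12/5 m (b=L-a=18/5):
  M_4 = M₀x/L - M₀  [x>a] = 9·4/6 - 9 = -3 kN·m
Superposition: M = Σ M_i = 69 kN·m ≈ 69.000000 kN·m

M(4) = 69 kN·m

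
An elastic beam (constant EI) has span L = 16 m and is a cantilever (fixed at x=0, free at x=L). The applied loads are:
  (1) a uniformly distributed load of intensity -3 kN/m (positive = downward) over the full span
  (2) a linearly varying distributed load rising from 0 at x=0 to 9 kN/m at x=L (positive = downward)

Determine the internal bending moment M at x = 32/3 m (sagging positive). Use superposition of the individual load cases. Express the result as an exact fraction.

Load 1 — uniform load w=-3 kN/m over full span:
  M_1 = -w(L-x)²/2 = -(-3)·(16-(32/3))²/2 = 128/3 kN·m
Load 2 — triangular load w₀=9 kN/m (0→w₀ over full span):
  M_2 = w₀Lx/2 - w₀L²/3 - w₀x³/(6L) = 9·16·(32/3)/2 - 9·16²/3 - 9·(32/3)³/(6·16) = -1024/9 kN·m
Superposition: M = Σ M_i = -640/9 kN·m ≈ -71.111111 kN·m

M(32/3) = -640/9 kN·m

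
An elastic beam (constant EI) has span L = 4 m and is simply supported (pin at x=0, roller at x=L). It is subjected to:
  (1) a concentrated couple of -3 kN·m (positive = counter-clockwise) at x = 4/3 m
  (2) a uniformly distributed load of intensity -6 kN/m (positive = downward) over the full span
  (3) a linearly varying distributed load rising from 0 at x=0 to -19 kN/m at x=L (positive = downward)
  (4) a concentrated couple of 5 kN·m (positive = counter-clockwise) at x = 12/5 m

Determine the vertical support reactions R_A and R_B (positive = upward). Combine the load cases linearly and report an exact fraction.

R_A = -145/6 kN, R_B = -227/6 kN

Load 1 — applied couple M₀=-3 kN·m at a=4/3 m (b=L-a=8/3):
  R_A = M₀/L = (-3)/4 = -3/4 kN
  R_B = -M₀/L = -(-3)/4 = 3/4 kN
Load 2 — uniform load w=-6 kN/m over full span:
  R_A = wL/2 = (-6)·4/2 = -12 kN
  R_B = wL/2 = (-6)·4/2 = -12 kN
Load 3 — triangular load w₀=-19 kN/m (0→w₀ over full span):
  R_A = w₀L/6 = (-19)·4/6 = -38/3 kN
  R_B = w₀L/3 = (-19)·4/3 = -76/3 kN
Load 4 — applied couple M₀=5 kN·m at a=12/5 m (b=L-a=8/5):
  R_A = M₀/L = 5/4 kN
  R_B = -M₀/L = -5/4 kN
Superposition: R_A = -145/6 kN, R_B = -227/6 kN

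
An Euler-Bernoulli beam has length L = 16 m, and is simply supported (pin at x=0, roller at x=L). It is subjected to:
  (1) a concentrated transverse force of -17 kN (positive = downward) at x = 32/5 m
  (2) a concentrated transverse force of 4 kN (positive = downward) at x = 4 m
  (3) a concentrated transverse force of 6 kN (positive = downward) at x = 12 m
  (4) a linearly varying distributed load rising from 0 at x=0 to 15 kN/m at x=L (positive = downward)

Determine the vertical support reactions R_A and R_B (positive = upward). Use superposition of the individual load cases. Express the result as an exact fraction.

Load 1 — point force P=-17 kN at a=32/5 m (b=L-a=48/5):
  R_A = Pb/L = (-17)·(48/5)/16 = -51/5 kN
  R_B = Pa/L = (-17)·(32/5)/16 = -34/5 kN
Load 2 — point force P=4 kN at a=4 m (b=L-a=12):
  R_A = Pb/L = 4·12/16 = 3 kN
  R_B = Pa/L = 4·4/16 = 1 kN
Load 3 — point force P=6 kN at a=12 m (b=L-a=4):
  R_A = Pb/L = 6·4/16 = 3/2 kN
  R_B = Pa/L = 6·12/16 = 9/2 kN
Load 4 — triangular load w₀=15 kN/m (0→w₀ over full span):
  R_A = w₀L/6 = 15·16/6 = 40 kN
  R_B = w₀L/3 = 15·16/3 = 80 kN
Superposition: R_A = 343/10 kN, R_B = 787/10 kN

R_A = 343/10 kN, R_B = 787/10 kN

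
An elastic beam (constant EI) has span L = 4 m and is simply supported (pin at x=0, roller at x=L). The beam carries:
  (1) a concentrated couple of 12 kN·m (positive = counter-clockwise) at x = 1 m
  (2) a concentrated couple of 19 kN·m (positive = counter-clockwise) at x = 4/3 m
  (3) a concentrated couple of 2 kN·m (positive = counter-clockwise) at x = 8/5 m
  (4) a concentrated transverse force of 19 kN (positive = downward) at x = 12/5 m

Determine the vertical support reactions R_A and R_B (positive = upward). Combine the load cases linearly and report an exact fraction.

Load 1 — applied couple M₀=12 kN·m at a=1 m (b=L-a=3):
  R_A = M₀/L = 12/4 = 3 kN
  R_B = -M₀/L = -12/4 = -3 kN
Load 2 — applied couple M₀=19 kN·m at a=4/3 m (b=L-a=8/3):
  R_A = M₀/L = 19/4 kN
  R_B = -M₀/L = -19/4 kN
Load 3 — applied couple M₀=2 kN·m at a=8/5 m (b=L-a=12/5):
  R_A = M₀/L = 2/4 = 1/2 kN
  R_B = -M₀/L = -2/4 = -1/2 kN
Load 4 — point force P=19 kN at a=12/5 m (b=L-a=8/5):
  R_A = Pb/L = 19·(8/5)/4 = 38/5 kN
  R_B = Pa/L = 19·(12/5)/4 = 57/5 kN
Superposition: R_A = 317/20 kN, R_B = 63/20 kN

R_A = 317/20 kN, R_B = 63/20 kN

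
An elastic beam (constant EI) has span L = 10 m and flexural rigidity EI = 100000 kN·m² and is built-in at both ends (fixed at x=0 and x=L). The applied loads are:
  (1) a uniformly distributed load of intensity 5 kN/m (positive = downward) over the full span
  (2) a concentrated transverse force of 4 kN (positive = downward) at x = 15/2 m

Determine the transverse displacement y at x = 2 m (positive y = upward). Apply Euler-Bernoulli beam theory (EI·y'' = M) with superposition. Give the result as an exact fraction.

y(2) = -9/16000 m

Load 1 — uniform load w=5 kN/m over full span:
  y_1 = -wx²(L-x)²/(24EI) = -5·2²·(10-2)²/(24·100000) = -1/1875 m
Load 2 — point force P=4 kN at a=15/2 m (b=L-a=5/2):
  y_2 = -Pb²x²(3aL-(3a+b)x)/(6L³EI)  [x≤a] = -4·(5/2)²·2²·(3·(15/2)·10-(3·(15/2)+(5/2))·2)/(6·10³·100000) = -7/240000 m
Superposition: y = Σ y_i = -9/16000 m ≈ -0.000562 m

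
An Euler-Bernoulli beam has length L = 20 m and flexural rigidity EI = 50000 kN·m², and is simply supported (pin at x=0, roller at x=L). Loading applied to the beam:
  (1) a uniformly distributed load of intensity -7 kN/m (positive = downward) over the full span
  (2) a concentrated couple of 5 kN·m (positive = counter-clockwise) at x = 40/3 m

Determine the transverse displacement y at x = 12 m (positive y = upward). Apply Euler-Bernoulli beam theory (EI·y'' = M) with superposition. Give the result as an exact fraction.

y(12) = 1037/3750 m

Load 1 — uniform load w=-7 kN/m over full span:
  y_1 = -wx(L³-2Lx²+x³)/(24EI) = -(-7)·12·(20³-2·20·12²+12³)/(24·50000) = 868/3125 m
Load 2 — applied couple M₀=5 kN·m at a=40/3 m (b=L-a=20/3):
  y_2 = (M₀x³/(6L)+C₁x)/EI  [x≤a] with C₁=M₀(3b²-L²)/(6L)=-100/9 = (5·12³/(6·20)+(-100/9)·12)/50000 = -23/18750 m
Superposition: y = Σ y_i = 1037/3750 m ≈ 0.276533 m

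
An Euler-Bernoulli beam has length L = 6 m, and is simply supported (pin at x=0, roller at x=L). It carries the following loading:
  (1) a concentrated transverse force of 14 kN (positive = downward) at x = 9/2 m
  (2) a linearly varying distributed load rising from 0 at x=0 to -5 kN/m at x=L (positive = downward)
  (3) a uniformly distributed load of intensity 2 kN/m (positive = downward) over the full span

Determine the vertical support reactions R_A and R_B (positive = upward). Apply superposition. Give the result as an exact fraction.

R_A = 9/2 kN, R_B = 13/2 kN

Load 1 — point force P=14 kN at a=9/2 m (b=L-a=3/2):
  R_A = Pb/L = 14·(3/2)/6 = 7/2 kN
  R_B = Pa/L = 14·(9/2)/6 = 21/2 kN
Load 2 — triangular load w₀=-5 kN/m (0→w₀ over full span):
  R_A = w₀L/6 = (-5)·6/6 = -5 kN
  R_B = w₀L/3 = (-5)·6/3 = -10 kN
Load 3 — uniform load w=2 kN/m over full span:
  R_A = wL/2 = 2·6/2 = 6 kN
  R_B = wL/2 = 2·6/2 = 6 kN
Superposition: R_A = 9/2 kN, R_B = 13/2 kN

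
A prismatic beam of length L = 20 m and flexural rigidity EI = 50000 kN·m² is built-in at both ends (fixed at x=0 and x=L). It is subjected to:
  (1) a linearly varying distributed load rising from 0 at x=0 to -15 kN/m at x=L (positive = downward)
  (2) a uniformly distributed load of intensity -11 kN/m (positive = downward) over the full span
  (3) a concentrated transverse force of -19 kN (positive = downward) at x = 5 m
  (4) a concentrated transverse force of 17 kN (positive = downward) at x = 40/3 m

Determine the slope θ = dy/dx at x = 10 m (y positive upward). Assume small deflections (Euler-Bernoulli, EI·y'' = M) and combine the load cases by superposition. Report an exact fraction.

θ(10) = 23/864000 rad

Load 1 — triangular load w₀=-15 kN/m (0→w₀ over full span):
  θ_1 = -w₀(2x(L-x)(L-2x)(x+2L)+x²(L-x)²)/(120LEI) = -(-15)·(2·10·(20-10)·(20-2·10)·(10+2·20)+10²·(20-10)²)/(120·20·50000) = 1/800 rad
Load 2 — uniform load w=-11 kN/m over full span:
  θ_2 = -wx(L-x)(L-2x)/(12EI) = -(-11)·10·(20-10)·(20-2·10)/(12·50000) = 0 rad
Load 3 — point force P=-19 kN at a=5 m (b=L-a=15):
  θ_3 = Pa²(L-x)(2bL-(3b+a)(L-x))/(2L³EI)  [x>a] = (-19)·5²·(20-10)·(2·15·20-(3·15+5)·(20-10))/(2·20³·50000) = -19/32000 rad
Load 4 — point force P=17 kN at a=40/3 m (b=L-a=20/3):
  θ_4 = -Pb²x(2aL-(3a+b)x)/(2L³EI)  [x≤a] = -17·(20/3)²·10·(2·(40/3)·20-(3·(40/3)+(20/3))·10)/(2·20³·50000) = -17/27000 rad
Superposition: θ = Σ θ_i = 23/864000 rad ≈ 0.000027 rad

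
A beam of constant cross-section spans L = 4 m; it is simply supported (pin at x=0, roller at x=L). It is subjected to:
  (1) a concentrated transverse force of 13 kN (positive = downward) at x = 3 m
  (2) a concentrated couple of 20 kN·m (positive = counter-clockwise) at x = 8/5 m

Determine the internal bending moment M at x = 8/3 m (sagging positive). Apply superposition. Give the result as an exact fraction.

M(8/3) = 2 kN·m

Load 1 — point force P=13 kN at a=3 m (b=L-a=1):
  M_1 = Pbx/L  [x≤a] = 13·1·(8/3)/4 = 26/3 kN·m
Load 2 — applied couple M₀=20 kN·m at a=8/5 m (b=L-a=12/5):
  M_2 = M₀x/L - M₀  [x>a] = 20·(8/3)/4 - 20 = -20/3 kN·m
Superposition: M = Σ M_i = 2 kN·m ≈ 2.000000 kN·m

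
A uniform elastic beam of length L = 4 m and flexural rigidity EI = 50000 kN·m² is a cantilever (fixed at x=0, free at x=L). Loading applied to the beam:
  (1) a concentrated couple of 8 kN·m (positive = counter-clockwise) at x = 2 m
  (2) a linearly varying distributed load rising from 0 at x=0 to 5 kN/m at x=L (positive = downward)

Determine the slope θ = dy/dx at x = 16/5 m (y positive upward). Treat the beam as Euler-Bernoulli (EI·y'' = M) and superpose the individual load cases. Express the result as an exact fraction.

θ(16/5) = -553/1171875 rad

Load 1 — applied couple M₀=8 kN·m at a=2 m (b=L-a=2):
  θ_1 = M₀a/EI  [x>a] = 8·2/50000 = 1/3125 rad
Load 2 — triangular load w₀=5 kN/m (0→w₀ over full span):
  θ_2 = (w₀Lx²/4-w₀L²x/3-w₀x⁴/(24L))/EI = (5·4·(16/5)²/4-5·4²·(16/5)/3-5·(16/5)⁴/(24·4))/50000 = -928/1171875 rad
Superposition: θ = Σ θ_i = -553/1171875 rad ≈ -0.000472 rad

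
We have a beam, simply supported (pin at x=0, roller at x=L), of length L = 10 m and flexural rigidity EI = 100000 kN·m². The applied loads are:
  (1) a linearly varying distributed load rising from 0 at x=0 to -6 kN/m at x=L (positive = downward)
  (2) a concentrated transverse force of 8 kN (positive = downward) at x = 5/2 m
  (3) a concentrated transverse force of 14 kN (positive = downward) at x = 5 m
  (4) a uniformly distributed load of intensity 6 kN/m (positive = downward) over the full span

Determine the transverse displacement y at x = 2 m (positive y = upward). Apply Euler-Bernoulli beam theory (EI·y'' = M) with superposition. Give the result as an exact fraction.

y(2) = -73351/15000000 m

Load 1 — triangular load w₀=-6 kN/m (0→w₀ over full span):
  y_1 = -w₀x(7L⁴-10L²x²+3x⁴)/(360LEI) = -(-6)·2·(7·10⁴-10·10²·2²+3·2⁴)/(360·10·100000) = 172/78125 m
Load 2 — point force P=8 kN at a=5/2 m (b=L-a=15/2):
  y_2 = -Pbx(L²-b²-x²)/(6LEI)  [x≤a] = -8·(15/2)·2·(10²-(15/2)²-2²)/(6·10·100000) = -159/200000 m
Load 3 — point force P=14 kN at a=5 m (b=L-a=5):
  y_3 = -Pbx(L²-b²-x²)/(6LEI)  [x≤a] = -14·5·2·(10²-5²-2²)/(6·10·100000) = -497/300000 m
Load 4 — uniform load w=6 kN/m over full span:
  y_4 = -wx(L³-2Lx²+x³)/(24EI) = -6·2·(10³-2·10·2²+2³)/(24·100000) = -29/6250 m
Superposition: y = Σ y_i = -73351/15000000 m ≈ -0.004890 m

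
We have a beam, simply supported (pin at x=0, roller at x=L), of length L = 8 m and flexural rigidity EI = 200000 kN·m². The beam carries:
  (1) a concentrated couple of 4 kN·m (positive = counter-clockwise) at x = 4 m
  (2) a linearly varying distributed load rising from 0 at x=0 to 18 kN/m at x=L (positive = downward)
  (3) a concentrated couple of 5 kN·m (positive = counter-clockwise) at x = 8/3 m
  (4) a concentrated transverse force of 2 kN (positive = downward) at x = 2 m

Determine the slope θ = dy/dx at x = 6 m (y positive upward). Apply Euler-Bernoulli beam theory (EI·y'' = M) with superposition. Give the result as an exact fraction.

θ(6) = 23719/36000000 rad

Load 1 — applied couple M₀=4 kN·m at a=4 m (b=L-a=4):
  θ_1 = (M₀x²/(2L)-M₀(x-a)+C₁)/EI  [x>a] with C₁=M₀(3b²-L²)/(6L)=-4/3 = (4·6²/(2·8)-4·(6-4)+(-4/3))/200000 = -1/600000 rad
Load 2 — triangular load w₀=18 kN/m (0→w₀ over full span):
  θ_2 = -w₀(7L⁴-30L²x²+15x⁴)/(360LEI) = -18·(7·8⁴-30·8²·6²+15·6⁴)/(360·8·200000) = 1313/2000000 rad
Load 3 — applied couple M₀=5 kN·m at a=8/3 m (b=L-a=16/3):
  θ_3 = (M₀x²/(2L)-M₀(x-a)+C₁)/EI  [x>a] with C₁=M₀(3b²-L²)/(6L)=20/9 = (5·6²/(2·8)-5·(6-(8/3))+(20/9))/200000 = -23/1440000 rad
Load 4 — point force P=2 kN at a=2 m (b=L-a=6):
  θ_4 = -Pa(2L²-6Lx+3x²+a²)/(6LEI)  [x>a] = -2·2·(2·8²-6·8·6+3·6²+2²)/(6·8·200000) = 1/50000 rad
Superposition: θ = Σ θ_i = 23719/36000000 rad ≈ 0.000659 rad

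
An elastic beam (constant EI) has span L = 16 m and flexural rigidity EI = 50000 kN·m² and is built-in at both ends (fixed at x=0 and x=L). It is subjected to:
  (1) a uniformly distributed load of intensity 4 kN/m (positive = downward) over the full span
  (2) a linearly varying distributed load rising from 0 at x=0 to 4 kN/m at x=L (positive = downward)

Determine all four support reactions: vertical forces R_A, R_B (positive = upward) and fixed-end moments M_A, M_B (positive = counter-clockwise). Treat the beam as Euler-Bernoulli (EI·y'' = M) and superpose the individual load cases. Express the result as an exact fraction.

R_A = 208/5 kN, M_A = 1792/15 kN·m, R_B = 272/5 kN, M_B = -2048/15 kN·m

Load 1 — uniform load w=4 kN/m over full span:
  R_A = wL/2 = 4·16/2 = 32 kN
  M_A = wL²/12 = 4·16²/12 = 256/3 kN·m
  R_B = wL/2 = 4·16/2 = 32 kN
  M_B = -wL²/12 = -4·16²/12 = -256/3 kN·m
Load 2 — triangular load w₀=4 kN/m (0→w₀ over full span):
  R_A = 3w₀L/20 = 3·4·16/20 = 48/5 kN
  M_A = w₀L²/30 = 4·16²/30 = 512/15 kN·m
  R_B = 7w₀L/20 = 7·4·16/20 = 112/5 kN
  M_B = -w₀L²/20 = -4·16²/20 = -256/5 kN·m
Superposition: R_A = 208/5 kN, M_A = 1792/15 kN·m, R_B = 272/5 kN, M_B = -2048/15 kN·m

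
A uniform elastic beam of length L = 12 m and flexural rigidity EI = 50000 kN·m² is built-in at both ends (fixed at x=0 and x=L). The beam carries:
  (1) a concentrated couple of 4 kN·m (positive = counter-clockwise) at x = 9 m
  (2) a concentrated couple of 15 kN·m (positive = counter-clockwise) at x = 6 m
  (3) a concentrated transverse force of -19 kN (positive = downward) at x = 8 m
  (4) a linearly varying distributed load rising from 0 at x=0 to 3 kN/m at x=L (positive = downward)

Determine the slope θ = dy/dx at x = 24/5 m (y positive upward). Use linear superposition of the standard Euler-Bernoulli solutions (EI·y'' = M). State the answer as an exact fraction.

Load 1 — applied couple M₀=4 kN·m at a=9 m (b=L-a=3):
  θ_1 = (R_Ax²/2 - M_Ax)/EI  [x≤a] with R_A=3/8, M_A=5/4 = ((3/8)·(24/5)²/2 - (5/4)·(24/5))/50000 = -21/625000 rad
Load 2 — applied couple M₀=15 kN·m at a=6 m (b=L-a=6):
  θ_2 = (R_Ax²/2 - M_Ax)/EI  [x≤a] with R_A=15/8, M_A=15/4 = ((15/8)·(24/5)²/2 - (15/4)·(24/5))/50000 = 9/125000 rad
Load 3 — point force P=-19 kN at a=8 m (b=L-a=4):
  θ_3 = -Pb²x(2aL-(3a+b)x)/(2L³EI)  [x≤a] = -(-19)·4²·(24/5)·(2·8·12-(3·8+4)·(24/5))/(2·12³·50000) = 38/78125 rad
Load 4 — triangular load w₀=3 kN/m (0→w₀ over full span):
  θ_4 = -w₀(2x(L-x)(L-2x)(x+2L)+x²(L-x)²)/(120LEI) = -3·(2·(24/5)·(12-(24/5))·(12-2·(24/5))·((24/5)+2·12)+(24/5)²·(12-(24/5))²)/(120·12·50000) = -486/1953125 rad
Superposition: θ = Σ θ_i = 539/1953125 rad ≈ 0.000276 rad

θ(24/5) = 539/1953125 rad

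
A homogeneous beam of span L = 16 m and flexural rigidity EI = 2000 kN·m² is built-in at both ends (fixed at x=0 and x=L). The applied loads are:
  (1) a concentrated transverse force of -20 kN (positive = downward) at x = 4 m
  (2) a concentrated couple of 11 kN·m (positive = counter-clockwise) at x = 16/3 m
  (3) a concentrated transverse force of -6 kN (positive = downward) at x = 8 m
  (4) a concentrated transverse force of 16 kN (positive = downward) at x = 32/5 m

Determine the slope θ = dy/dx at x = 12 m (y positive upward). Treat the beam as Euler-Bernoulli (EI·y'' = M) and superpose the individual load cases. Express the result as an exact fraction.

Load 1 — point force P=-20 kN at a=4 m (b=L-a=12):
  θ_1 = Pa²(L-x)(2bL-(3b+a)(L-x))/(2L³EI)  [x>a] = (-20)·4²·(16-12)·(2·12·16-(3·12+4)·(16-12))/(2·16³·2000) = -7/400 rad
Load 2 — applied couple M₀=11 kN·m at a=16/3 m (b=L-a=32/3):
  θ_2 = (R_Ax²/2 - M_Ax - M₀(x-a))/EI  [x>a] with R_A=11/12, M_A=0 = ((11/12)·12²/2 - 0·12 - 11·(12-(16/3)))/2000 = -11/3000 rad
Load 3 — point force P=-6 kN at a=8 m (b=L-a=8):
  θ_3 = Pa²(L-x)(2bL-(3b+a)(L-x))/(2L³EI)  [x>a] = (-6)·8²·(16-12)·(2·8·16-(3·8+8)·(16-12))/(2·16³·2000) = -3/250 rad
Load 4 — point force P=16 kN at a=32/5 m (b=L-a=48/5):
  θ_4 = Pa²(L-x)(2bL-(3b+a)(L-x))/(2L³EI)  [x>a] = 16·(32/5)²·(16-12)·(2·(48/5)·16-(3·(48/5)+(32/5))·(16-12))/(2·16³·2000) = 416/15625 rad
Superposition: θ = Σ θ_i = -4907/750000 rad ≈ -0.006543 rad

θ(12) = -4907/750000 rad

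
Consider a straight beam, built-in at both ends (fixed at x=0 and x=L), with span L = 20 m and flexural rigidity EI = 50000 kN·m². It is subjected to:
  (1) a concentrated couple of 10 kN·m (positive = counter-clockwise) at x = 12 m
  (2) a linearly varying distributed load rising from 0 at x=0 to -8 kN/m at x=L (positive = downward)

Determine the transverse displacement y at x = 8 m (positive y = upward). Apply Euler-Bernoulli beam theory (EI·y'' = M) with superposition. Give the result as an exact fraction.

Load 1 — applied couple M₀=10 kN·m at a=12 m (b=L-a=8):
  y_1 = (R_Ax³/6 - M_Ax²/2)/EI  [x≤a] with R_A=18/25, M_A=16/5 = ((18/25)·8³/6 - (16/5)·8²/2)/50000 = -64/78125 m
Load 2 — triangular load w₀=-8 kN/m (0→w₀ over full span):
  y_2 = -w₀x²(L-x)²(x+2L)/(120LEI) = -(-8)·8²·(20-8)²·(8+2·20)/(120·20·50000) = 2304/78125 m
Superposition: y = Σ y_i = 448/15625 m ≈ 0.028672 m

y(8) = 448/15625 m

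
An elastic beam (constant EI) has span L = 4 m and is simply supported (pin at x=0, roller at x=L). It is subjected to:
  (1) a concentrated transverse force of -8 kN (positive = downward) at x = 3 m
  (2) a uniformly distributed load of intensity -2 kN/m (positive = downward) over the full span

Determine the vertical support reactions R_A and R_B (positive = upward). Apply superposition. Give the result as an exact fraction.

R_A = -6 kN, R_B = -10 kN

Load 1 — point force P=-8 kN at a=3 m (b=L-a=1):
  R_A = Pb/L = (-8)·1/4 = -2 kN
  R_B = Pa/L = (-8)·3/4 = -6 kN
Load 2 — uniform load w=-2 kN/m over full span:
  R_A = wL/2 = (-2)·4/2 = -4 kN
  R_B = wL/2 = (-2)·4/2 = -4 kN
Superposition: R_A = -6 kN, R_B = -10 kN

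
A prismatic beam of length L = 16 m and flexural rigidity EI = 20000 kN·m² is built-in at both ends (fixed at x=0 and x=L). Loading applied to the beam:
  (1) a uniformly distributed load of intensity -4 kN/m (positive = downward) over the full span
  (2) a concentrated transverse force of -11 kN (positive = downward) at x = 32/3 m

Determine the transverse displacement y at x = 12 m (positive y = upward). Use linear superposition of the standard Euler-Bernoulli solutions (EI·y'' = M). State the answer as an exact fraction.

y(12) = 256/10125 m

Load 1 — uniform load w=-4 kN/m over full span:
  y_1 = -wx²(L-x)²/(24EI) = -(-4)·12²·(16-12)²/(24·20000) = 12/625 m
Load 2 — point force P=-11 kN at a=32/3 m (b=L-a=16/3):
  y_2 = -Pa²(L-x)²(3bL-(3b+a)(L-x))/(6L³EI)  [x>a] = -(-11)·(32/3)²·(16-12)²·(3·(16/3)·16-(3·(16/3)+(32/3))·(16-12))/(6·16³·20000) = 308/50625 m
Superposition: y = Σ y_i = 256/10125 m ≈ 0.025284 m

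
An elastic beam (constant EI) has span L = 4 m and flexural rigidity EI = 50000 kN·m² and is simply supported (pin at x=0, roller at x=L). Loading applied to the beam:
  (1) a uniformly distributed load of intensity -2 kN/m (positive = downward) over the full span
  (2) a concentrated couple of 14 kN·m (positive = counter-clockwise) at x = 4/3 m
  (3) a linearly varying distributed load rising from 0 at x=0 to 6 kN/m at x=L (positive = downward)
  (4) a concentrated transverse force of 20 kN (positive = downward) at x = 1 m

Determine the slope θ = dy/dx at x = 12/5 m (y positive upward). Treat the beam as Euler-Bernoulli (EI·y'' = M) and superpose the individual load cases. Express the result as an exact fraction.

θ(12/5) = 53537/562500000 rad

Load 1 — uniform load w=-2 kN/m over full span:
  θ_1 = -w(L³-6Lx²+4x³)/(24EI) = -(-2)·(4³-6·4·(12/5)²+4·(12/5)³)/(24·50000) = -37/1171875 rad
Load 2 — applied couple M₀=14 kN·m at a=4/3 m (b=L-a=8/3):
  θ_2 = (M₀x²/(2L)-M₀(x-a)+C₁)/EI  [x>a] with C₁=M₀(3b²-L²)/(6L)=28/9 = (14·(12/5)²/(2·4)-14·((12/5)-(4/3))+(28/9))/50000 = -49/1406250 rad
Load 3 — triangular load w₀=6 kN/m (0→w₀ over full span):
  θ_3 = -w₀(7L⁴-30L²x²+15x⁴)/(360LEI) = -6·(7·4⁴-30·4²·(12/5)²+15·(12/5)⁴)/(360·4·50000) = 232/5859375 rad
Load 4 — point force P=20 kN at a=1 m (b=L-a=3):
  θ_4 = -Pa(2L²-6Lx+3x²+a²)/(6LEI)  [x>a] = -20·1·(2·4²-6·4·(12/5)+3·(12/5)²+1²)/(6·4·50000) = 61/500000 rad
Superposition: θ = Σ θ_i = 53537/562500000 rad ≈ 0.000095 rad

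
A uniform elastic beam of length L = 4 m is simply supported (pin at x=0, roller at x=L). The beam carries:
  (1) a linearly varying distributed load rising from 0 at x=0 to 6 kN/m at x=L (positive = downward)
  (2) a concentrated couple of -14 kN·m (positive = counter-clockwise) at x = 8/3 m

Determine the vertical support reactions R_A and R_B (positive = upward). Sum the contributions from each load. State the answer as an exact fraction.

R_A = 1/2 kN, R_B = 23/2 kN

Load 1 — triangular load w₀=6 kN/m (0→w₀ over full span):
  R_A = w₀L/6 = 6·4/6 = 4 kN
  R_B = w₀L/3 = 6·4/3 = 8 kN
Load 2 — applied couple M₀=-14 kN·m at a=8/3 m (b=L-a=4/3):
  R_A = M₀/L = (-14)/4 = -7/2 kN
  R_B = -M₀/L = -(-14)/4 = 7/2 kN
Superposition: R_A = 1/2 kN, R_B = 23/2 kN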